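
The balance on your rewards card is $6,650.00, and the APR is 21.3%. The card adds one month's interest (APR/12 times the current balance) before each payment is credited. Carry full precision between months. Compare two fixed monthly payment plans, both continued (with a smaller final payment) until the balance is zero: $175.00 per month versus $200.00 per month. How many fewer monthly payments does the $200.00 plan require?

Monthly rate r = 21.3%/12 = 1.775% = 0.01775.
At $175.00/mo: n = ⌈−ln(1 − rB₀/P)/ln(1+r)⌉ = 64 payments (last $139.02); total interest = total paid − $6,650.00 = $4,514.02.
At $200.00/mo: 51 payments (last $140.64); total interest $3,490.64.
Payments saved = 64 − 51 = 13.

13 fewer payments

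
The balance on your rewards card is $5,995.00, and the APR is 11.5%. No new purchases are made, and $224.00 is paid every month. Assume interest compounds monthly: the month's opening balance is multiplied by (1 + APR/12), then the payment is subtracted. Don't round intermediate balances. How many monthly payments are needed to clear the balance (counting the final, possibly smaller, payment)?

32 months

Monthly rate r = 11.5%/12 = 0.958333% = 0.00958333.
Recurrence: B ← B·(1+r) − $224.00.
Month 1: interest $57.45; balance after payment $5,828.45.
Month 2: interest $55.86; balance after payment $5,660.31.
Closed form: n = −ln(1 − rB₀/P)/ln(1+r) = −ln(0.74352)/ln(1.00958) ≈ 31.073, so the balance reaches zero during payment 32.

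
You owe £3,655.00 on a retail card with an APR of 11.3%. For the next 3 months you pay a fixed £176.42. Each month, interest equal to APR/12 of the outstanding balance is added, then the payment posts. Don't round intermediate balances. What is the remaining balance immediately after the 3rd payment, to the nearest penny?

£3,224.97

Monthly rate r = 11.3%/12 = 0.941667% = 0.00941667.
Each month: B ← B·(1+r) − £176.42.
Month 1: interest £34.42; balance after payment £3,513.00.
Month 2: interest £33.08; balance after payment £3,369.66.
Month 3: interest £31.73; balance after payment £3,224.97.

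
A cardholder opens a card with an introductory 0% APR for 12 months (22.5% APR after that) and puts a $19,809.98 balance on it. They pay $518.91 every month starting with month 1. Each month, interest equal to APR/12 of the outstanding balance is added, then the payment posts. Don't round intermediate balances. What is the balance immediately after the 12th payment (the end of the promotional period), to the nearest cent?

Promo months 1–12 at r₀ = 0%/12 = 0; months 13+ at r₁ = 22.5%/12 = 0.01875.
After month 12 (no interest yet): B = $19,809.98 − 12·$518.91 = $13,583.06.

$13,583.06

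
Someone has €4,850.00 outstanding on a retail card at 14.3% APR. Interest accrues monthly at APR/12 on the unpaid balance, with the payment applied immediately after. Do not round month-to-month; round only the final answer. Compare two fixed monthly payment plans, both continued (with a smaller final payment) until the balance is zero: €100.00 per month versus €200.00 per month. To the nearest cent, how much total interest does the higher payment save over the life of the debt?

Monthly rate r = 14.3%/12 = 1.19167% = 0.0119167.
At €100.00/mo: n = ⌈−ln(1 − rB₀/P)/ln(1+r)⌉ = 73 payments (last €82.17); total interest = total paid − €4,850.00 = €2,432.17.
At €200.00/mo: 29 payments (last €158.21); total interest €908.21.
Interest saved = €2,432.17 − €908.21 = €1,523.96.

€1,523.96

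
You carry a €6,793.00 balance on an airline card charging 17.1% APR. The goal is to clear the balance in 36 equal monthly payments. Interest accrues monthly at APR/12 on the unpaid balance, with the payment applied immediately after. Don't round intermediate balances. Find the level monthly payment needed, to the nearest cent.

Monthly rate r = 17.1%/12 = 1.425% = 0.01425.
Level-payment amortization: P = B₀·r / (1 − (1+r)^(−n)) = 6793.00·0.01425 / (1 − 1.01425^(−36)).
Denominator 1 − (1+r)^(−36) = 0.399131537.
P = 96.8003 / 0.399131537 ≈ 242.53.

€242.53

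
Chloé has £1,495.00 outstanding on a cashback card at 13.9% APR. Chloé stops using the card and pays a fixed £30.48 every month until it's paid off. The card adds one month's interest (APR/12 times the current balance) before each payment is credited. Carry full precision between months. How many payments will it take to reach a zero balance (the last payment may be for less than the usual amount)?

Monthly rate r = 13.9%/12 = 1.15833% = 0.0115833.
Recurrence: B ← B·(1+r) − £30.48.
Month 1: interest £17.32; balance after payment £1,481.84.
Month 2: interest £17.16; balance after payment £1,468.52.
Closed form: n = −ln(1 − rB₀/P)/ln(1+r) = −ln(0.43185)/ln(1.01158) ≈ 72.908, so the balance reaches zero during payment 73.

73 months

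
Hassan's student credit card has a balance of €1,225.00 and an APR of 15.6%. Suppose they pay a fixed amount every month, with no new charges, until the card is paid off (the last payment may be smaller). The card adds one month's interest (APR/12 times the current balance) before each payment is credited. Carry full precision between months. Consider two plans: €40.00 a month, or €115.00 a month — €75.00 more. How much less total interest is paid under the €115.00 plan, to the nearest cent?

Monthly rate r = 15.6%/12 = 1.3% = 0.013.
At €40.00/mo: n = ⌈−ln(1 − rB₀/P)/ln(1+r)⌉ = 40 payments (last €12.36); total interest = total paid − €1,225.00 = €347.36.
At €115.00/mo: 12 payments (last €62.30); total interest €102.30.
Interest saved = €347.36 − €102.30 = €245.06.

€245.06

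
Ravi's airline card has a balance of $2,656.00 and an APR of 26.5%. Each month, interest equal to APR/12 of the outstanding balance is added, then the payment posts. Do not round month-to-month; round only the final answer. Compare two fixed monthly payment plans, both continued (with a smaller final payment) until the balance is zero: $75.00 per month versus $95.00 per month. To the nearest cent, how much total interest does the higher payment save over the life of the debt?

$1,052.48

Monthly rate r = 26.5%/12 = 2.20833% = 0.0220833.
At $75.00/mo: n = ⌈−ln(1 − rB₀/P)/ln(1+r)⌉ = 70 payments (last $56.11); total interest = total paid − $2,656.00 = $2,575.11.
At $95.00/mo: 44 payments (last $93.63); total interest $1,522.63.
Interest saved = $2,575.11 − $1,522.63 = $1,052.48.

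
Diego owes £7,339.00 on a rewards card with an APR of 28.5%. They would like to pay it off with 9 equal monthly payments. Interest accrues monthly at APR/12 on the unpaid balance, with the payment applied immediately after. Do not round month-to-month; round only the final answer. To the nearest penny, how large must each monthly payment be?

£915.31

Monthly rate r = 28.5%/12 = 2.375% = 0.02375.
Level-payment amortization: P = B₀·r / (1 − (1+r)^(−n)) = 7339.00·0.02375 / (1 − 1.02375^(−9)).
Denominator 1 − (1+r)^(−9) = 0.190429327.
P = 174.301 / 0.190429327 ≈ 915.31.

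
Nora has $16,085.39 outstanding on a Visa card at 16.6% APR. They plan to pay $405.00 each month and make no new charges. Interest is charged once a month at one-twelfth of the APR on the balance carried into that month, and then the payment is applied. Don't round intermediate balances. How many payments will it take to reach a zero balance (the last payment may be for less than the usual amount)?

59 months

Monthly rate r = 16.6%/12 = 1.38333% = 0.0138333.
Recurrence: B ← B·(1+r) − $405.00.
Month 1: interest $222.51; balance after payment $15,902.90.
Month 2: interest $219.99; balance after payment $15,717.89.
Closed form: n = −ln(1 − rB₀/P)/ln(1+r) = −ln(0.45058)/ln(1.01383) ≈ 58.028, so the balance reaches zero during payment 59.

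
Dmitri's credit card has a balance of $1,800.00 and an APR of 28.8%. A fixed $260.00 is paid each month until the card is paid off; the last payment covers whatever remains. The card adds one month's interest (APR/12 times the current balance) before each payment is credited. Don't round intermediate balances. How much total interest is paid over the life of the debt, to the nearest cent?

Monthly rate r = 28.8%/12 = 2.4% = 0.024.
Payoff takes n = ⌈−ln(1 − rB₀/P)/ln(1+r)⌉ = ⌈7.662⌉ = 8 payments; the last is $172.70.
Total paid = 7·$260.00 + $172.70 = $1,992.70.
Total interest = total paid − principal = $1,992.70 − $1,800.00 = $192.70.

$192.70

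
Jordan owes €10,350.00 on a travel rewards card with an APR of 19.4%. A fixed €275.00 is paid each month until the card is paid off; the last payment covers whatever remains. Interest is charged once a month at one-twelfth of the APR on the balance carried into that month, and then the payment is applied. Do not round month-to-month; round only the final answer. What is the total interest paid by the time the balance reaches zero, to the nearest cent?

Monthly rate r = 19.4%/12 = 1.61667% = 0.0161667.
Payoff takes n = ⌈−ln(1 − rB₀/P)/ln(1+r)⌉ = ⌈58.467⌉ = 59 payments; the last is €128.91.
Total paid = 58·€275.00 + €128.91 = €16,078.91.
Total interest = total paid − principal = €16,078.91 − €10,350.00 = €5,728.91.

€5,728.91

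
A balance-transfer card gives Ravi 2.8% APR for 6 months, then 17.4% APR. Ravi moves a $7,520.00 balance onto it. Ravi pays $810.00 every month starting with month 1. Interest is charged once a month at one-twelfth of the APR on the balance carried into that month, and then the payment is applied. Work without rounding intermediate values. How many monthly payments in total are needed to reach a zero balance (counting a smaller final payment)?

Promo months 1–6 at r₀ = 2.8%/12 = 0.00233333; months 7+ at r₁ = 17.4%/12 = 0.0145.
After month 6: iterate B ← B·(1+r₀) − $810.00 for 6 months → $2,737.46.
Then at r₁ with $810.00/mo: n₂ = −ln(1 − r₁·B/P)/ln(1+r₁) ≈ 3.49 → 4 more payments.

10 payments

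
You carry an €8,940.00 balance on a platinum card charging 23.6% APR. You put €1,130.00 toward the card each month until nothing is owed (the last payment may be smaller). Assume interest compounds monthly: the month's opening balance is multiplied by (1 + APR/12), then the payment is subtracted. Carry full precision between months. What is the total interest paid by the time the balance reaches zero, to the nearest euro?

Monthly rate r = 23.6%/12 = 1.96667% = 0.0196667.
Payoff takes n = ⌈−ln(1 − rB₀/P)/ln(1+r)⌉ = ⌈8.684⌉ = 9 payments; the last is €774.89.
Total paid = 8·€1,130.00 + €774.89 = €9,814.89.
Total interest = total paid − principal = €9,814.89 − €8,940.00 = €874.89.

€875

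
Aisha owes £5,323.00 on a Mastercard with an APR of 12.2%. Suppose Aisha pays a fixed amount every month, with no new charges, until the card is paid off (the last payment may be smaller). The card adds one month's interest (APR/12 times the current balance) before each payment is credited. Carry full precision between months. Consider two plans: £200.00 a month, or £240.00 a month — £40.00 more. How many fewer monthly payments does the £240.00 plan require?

6 fewer payments

Monthly rate r = 12.2%/12 = 1.01667% = 0.0101667.
At £200.00/mo: n = ⌈−ln(1 − rB₀/P)/ln(1+r)⌉ = 32 payments (last £38.48); total interest = total paid − £5,323.00 = £915.48.
At £240.00/mo: 26 payments (last £62.85); total interest £739.85.
Payments saved = 32 − 26 = 6.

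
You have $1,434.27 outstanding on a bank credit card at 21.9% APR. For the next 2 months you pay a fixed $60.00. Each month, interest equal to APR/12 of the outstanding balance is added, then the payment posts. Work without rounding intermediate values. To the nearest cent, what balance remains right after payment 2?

Monthly rate r = 21.9%/12 = 1.825% = 0.01825.
Each month: B ← B·(1+r) − $60.00.
Month 1: interest $26.18; balance after payment $1,400.45.
Month 2: interest $25.56; balance after payment $1,366.00.

$1,366.00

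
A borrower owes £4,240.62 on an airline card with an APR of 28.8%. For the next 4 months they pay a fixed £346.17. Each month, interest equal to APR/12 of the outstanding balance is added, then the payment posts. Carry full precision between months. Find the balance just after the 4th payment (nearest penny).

Monthly rate r = 28.8%/12 = 2.4% = 0.024.
Each month: B ← B·(1+r) − £346.17.
Month 1: interest £101.77; balance after payment £3,996.22.
Month 2: interest £95.91; balance after payment £3,745.96.
Month 3: interest £89.90; balance after payment £3,489.70.
Month 4: interest £83.75; balance after payment £3,227.28.

£3,227.28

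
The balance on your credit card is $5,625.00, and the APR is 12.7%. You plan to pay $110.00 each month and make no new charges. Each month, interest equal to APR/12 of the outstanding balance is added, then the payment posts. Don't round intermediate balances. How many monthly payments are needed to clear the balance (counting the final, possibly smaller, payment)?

75 months

Monthly rate r = 12.7%/12 = 1.05833% = 0.0105833.
Recurrence: B ← B·(1+r) − $110.00.
Month 1: interest $59.53; balance after payment $5,574.53.
Month 2: interest $59.00; balance after payment $5,523.53.
Closed form: n = −ln(1 − rB₀/P)/ln(1+r) = −ln(0.45881)/ln(1.01058) ≈ 74.007, so the balance reaches zero during payment 75.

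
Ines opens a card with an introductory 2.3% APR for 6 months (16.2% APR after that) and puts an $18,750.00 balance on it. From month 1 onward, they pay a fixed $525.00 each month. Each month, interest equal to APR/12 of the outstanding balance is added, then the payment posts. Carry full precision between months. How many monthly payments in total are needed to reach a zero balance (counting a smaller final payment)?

Promo months 1–6 at r₀ = 2.3%/12 = 0.00191667; months 7+ at r₁ = 16.2%/12 = 0.0135.
After month 6: iterate B ← B·(1+r₀) − $525.00 for 6 months → $15,801.53.
Then at r₁ with $525.00/mo: n₂ = −ln(1 − r₁·B/P)/ln(1+r₁) ≈ 38.88 → 39 more payments.

45 payments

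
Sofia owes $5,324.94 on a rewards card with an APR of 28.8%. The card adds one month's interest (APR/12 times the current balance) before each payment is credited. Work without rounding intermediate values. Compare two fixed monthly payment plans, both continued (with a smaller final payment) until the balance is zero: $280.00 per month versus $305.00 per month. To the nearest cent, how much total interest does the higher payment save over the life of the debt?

$213.76

Monthly rate r = 28.8%/12 = 2.4% = 0.024.
At $280.00/mo: n = ⌈−ln(1 − rB₀/P)/ln(1+r)⌉ = 26 payments (last $197.52); total interest = total paid − $5,324.94 = $1,872.58.
At $305.00/mo: 23 payments (last $273.76); total interest $1,658.82.
Interest saved = $1,872.58 − $1,658.82 = $213.76.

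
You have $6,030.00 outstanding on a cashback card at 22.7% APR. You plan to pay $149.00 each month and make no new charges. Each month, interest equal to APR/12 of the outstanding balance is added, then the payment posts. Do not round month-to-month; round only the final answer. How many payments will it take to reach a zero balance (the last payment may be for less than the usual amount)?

Monthly rate r = 22.7%/12 = 1.89167% = 0.0189167.
Recurrence: B ← B·(1+r) − $149.00.
Month 1: interest $114.07; balance after payment $5,995.07.
Month 2: interest $113.41; balance after payment $5,959.47.
Closed form: n = −ln(1 − rB₀/P)/ln(1+r) = −ln(0.23445)/ln(1.01892) ≈ 77.403, so the balance reaches zero during payment 78.

78 months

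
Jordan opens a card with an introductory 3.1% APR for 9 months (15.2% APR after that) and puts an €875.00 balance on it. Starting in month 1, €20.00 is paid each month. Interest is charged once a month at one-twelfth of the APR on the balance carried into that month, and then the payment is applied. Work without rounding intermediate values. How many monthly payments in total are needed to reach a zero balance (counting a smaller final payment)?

Promo months 1–9 at r₀ = 3.1%/12 = 0.00258333; months 10+ at r₁ = 15.2%/12 = 0.0126667.
After month 9: iterate B ← B·(1+r₀) − €20.00 for 9 months → €713.68.
Then at r₁ with €20.00/mo: n₂ = −ln(1 − r₁·B/P)/ln(1+r₁) ≈ 47.79 → 48 more payments.

57 payments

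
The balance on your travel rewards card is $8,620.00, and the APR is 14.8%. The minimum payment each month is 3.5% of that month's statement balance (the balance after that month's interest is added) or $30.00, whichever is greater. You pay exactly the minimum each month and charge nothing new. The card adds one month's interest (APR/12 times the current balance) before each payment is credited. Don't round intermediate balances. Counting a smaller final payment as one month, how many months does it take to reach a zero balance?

Monthly rate r = 14.8%/12 = 1.23333% = 0.0123333.
While 3.5% of the post-interest balance exceeds $30.00, each month B ← (B·(1+r))·(1 − 0.035), i.e. B shrinks by the factor (1+r)·0.965 = 0.9769.
This holds for months 1–100. Entering month 101 the balance is $832.90; 3.5% of the post-interest balance is now below $30.00, so the flat $30.00 minimum applies from here.
From month 101 a fixed $30.00 at rate r clears $832.90 in 35 more payments. Total: 100 + 35 = 135 months.

135 months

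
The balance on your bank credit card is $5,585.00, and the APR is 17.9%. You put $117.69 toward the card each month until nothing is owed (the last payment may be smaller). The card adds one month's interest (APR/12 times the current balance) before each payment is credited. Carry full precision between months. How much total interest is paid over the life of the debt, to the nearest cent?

Monthly rate r = 17.9%/12 = 1.49167% = 0.0149167.
Payoff takes n = ⌈−ln(1 − rB₀/P)/ln(1+r)⌉ = ⌈83.110⌉ = 84 payments; the last is $13.02.
Total paid = 83·$117.69 + $13.02 = $9,781.29.
Total interest = total paid − principal = $9,781.29 − $5,585.00 = $4,196.29.

$4,196.29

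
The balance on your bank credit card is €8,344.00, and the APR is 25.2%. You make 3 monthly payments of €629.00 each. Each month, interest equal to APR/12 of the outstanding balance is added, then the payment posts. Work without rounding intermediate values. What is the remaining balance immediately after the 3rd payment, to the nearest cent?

€6,953.88

Monthly rate r = 25.2%/12 = 2.1% = 0.021.
Each month: B ← B·(1+r) − €629.00.
Month 1: interest €175.22; balance after payment €7,890.22.
Month 2: interest €165.69; balance after payment €7,426.92.
Month 3: interest €155.97; balance after payment €6,953.88.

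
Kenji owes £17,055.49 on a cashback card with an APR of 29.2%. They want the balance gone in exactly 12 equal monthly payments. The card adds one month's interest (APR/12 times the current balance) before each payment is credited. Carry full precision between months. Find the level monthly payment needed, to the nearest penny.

Monthly rate r = 29.2%/12 = 2.43333% = 0.0243333.
Level-payment amortization: P = B₀·r / (1 − (1+r)^(−n)) = 17055.49·0.0243333 / (1 − 1.02433^(−12)).
Denominator 1 − (1+r)^(−12) = 0.250616143.
P = 415.017 / 0.250616143 ≈ 1655.99.

£1,655.99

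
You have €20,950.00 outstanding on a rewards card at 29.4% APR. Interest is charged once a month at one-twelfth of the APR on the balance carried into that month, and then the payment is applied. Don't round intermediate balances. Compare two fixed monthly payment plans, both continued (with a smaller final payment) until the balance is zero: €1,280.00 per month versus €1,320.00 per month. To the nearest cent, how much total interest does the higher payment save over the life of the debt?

Monthly rate r = 29.4%/12 = 2.45% = 0.0245.
At €1,280.00/mo: n = ⌈−ln(1 − rB₀/P)/ln(1+r)⌉ = 22 payments (last €223.73); total interest = total paid − €20,950.00 = €6,153.73.
At €1,320.00/mo: 21 payments (last €456.81); total interest €5,906.81.
Interest saved = €6,153.73 − €5,906.81 = €246.92.

€246.92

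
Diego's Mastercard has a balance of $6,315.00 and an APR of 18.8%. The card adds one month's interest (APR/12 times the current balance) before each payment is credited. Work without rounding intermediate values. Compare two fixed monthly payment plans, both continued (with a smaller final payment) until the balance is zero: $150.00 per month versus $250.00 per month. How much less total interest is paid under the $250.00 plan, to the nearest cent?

$2,295.84

Monthly rate r = 18.8%/12 = 1.56667% = 0.0156667.
At $150.00/mo: n = ⌈−ln(1 − rB₀/P)/ln(1+r)⌉ = 70 payments (last $47.69); total interest = total paid − $6,315.00 = $4,082.69.
At $250.00/mo: 33 payments (last $101.85); total interest $1,786.85.
Interest saved = $4,082.69 − $1,786.85 = $2,295.84.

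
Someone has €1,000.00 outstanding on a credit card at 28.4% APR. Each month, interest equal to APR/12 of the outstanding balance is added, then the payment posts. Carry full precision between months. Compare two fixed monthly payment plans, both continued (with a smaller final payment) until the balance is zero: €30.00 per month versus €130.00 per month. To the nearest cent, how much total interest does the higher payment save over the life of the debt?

Monthly rate r = 28.4%/12 = 2.36667% = 0.0236667.
At €30.00/mo: n = ⌈−ln(1 − rB₀/P)/ln(1+r)⌉ = 67 payments (last €14.92); total interest = total paid − €1,000.00 = €994.92.
At €130.00/mo: 9 payments (last €77.22); total interest €117.22.
Interest saved = €994.92 − €117.22 = €877.70.

€877.70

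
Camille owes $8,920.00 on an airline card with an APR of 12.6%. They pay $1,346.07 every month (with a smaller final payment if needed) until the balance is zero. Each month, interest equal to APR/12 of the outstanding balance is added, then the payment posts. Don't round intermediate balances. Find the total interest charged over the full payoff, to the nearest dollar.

Monthly rate r = 12.6%/12 = 1.05% = 0.0105.
Payoff takes n = ⌈−ln(1 − rB₀/P)/ln(1+r)⌉ = ⌈6.905⌉ = 7 payments; the last is $1,218.16.
Total paid = 6·$1,346.07 + $1,218.16 = $9,294.58.
Total interest = total paid − principal = $9,294.58 − $8,920.00 = $374.58.

$375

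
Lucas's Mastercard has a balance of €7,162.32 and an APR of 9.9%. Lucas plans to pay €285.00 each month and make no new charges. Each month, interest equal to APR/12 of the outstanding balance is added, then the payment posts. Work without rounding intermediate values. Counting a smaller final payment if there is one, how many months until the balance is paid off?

29 payments

Monthly rate r = 9.9%/12 = 0.825% = 0.00825.
Recurrence: B ← B·(1+r) − €285.00.
Month 1: interest €59.09; balance after payment €6,936.41.
Month 2: interest €57.23; balance after payment €6,708.63.
Closed form: n = −ln(1 − rB₀/P)/ln(1+r) = −ln(0.79267)/ln(1.00825) ≈ 28.279, so the balance reaches zero during payment 29.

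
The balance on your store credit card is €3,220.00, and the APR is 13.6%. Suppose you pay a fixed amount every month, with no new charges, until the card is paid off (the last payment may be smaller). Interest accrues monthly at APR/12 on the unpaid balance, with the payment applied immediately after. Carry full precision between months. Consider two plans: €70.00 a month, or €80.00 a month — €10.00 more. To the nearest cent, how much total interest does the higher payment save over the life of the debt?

Monthly rate r = 13.6%/12 = 1.13333% = 0.0113333.
At €70.00/mo: n = ⌈−ln(1 − rB₀/P)/ln(1+r)⌉ = 66 payments (last €26.35); total interest = total paid − €3,220.00 = €1,356.35.
At €80.00/mo: 55 payments (last €3.96); total interest €1,103.96.
Interest saved = €1,356.35 − €1,103.96 = €252.39.

€252.39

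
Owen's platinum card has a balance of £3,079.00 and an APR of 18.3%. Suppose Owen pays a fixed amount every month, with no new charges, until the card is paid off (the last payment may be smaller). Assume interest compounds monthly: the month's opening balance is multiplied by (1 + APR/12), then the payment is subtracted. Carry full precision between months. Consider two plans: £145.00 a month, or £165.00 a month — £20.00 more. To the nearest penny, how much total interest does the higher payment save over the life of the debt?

Monthly rate r = 18.3%/12 = 1.525% = 0.01525.
At £145.00/mo: n = ⌈−ln(1 − rB₀/P)/ln(1+r)⌉ = 26 payments (last £124.04); total interest = total paid − £3,079.00 = £670.04.
At £165.00/mo: 23 payments (last £20.96); total interest £571.96.
Interest saved = £670.04 − £571.96 = £98.08.

£98.08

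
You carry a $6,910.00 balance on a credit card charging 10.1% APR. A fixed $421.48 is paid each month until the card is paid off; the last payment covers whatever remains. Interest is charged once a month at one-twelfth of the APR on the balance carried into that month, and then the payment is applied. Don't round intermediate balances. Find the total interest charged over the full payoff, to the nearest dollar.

$557

Monthly rate r = 10.1%/12 = 0.841667% = 0.00841667.
Payoff takes n = ⌈−ln(1 − rB₀/P)/ln(1+r)⌉ = ⌈17.716⌉ = 18 payments; the last is $302.16.
Total paid = 17·$421.48 + $302.16 = $7,467.32.
Total interest = total paid − principal = $7,467.32 − $6,910.00 = $557.32.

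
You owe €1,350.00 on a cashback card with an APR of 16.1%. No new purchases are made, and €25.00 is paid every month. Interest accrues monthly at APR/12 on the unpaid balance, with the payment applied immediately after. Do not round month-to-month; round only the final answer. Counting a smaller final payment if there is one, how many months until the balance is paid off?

97 payments

Monthly rate r = 16.1%/12 = 1.34167% = 0.0134167.
Recurrence: B ← B·(1+r) − €25.00.
Month 1: interest €18.11; balance after payment €1,343.11.
Month 2: interest €18.02; balance after payment €1,336.13.
Closed form: n = −ln(1 − rB₀/P)/ln(1+r) = −ln(0.2755)/ln(1.01342) ≈ 96.730, so the balance reaches zero during payment 97.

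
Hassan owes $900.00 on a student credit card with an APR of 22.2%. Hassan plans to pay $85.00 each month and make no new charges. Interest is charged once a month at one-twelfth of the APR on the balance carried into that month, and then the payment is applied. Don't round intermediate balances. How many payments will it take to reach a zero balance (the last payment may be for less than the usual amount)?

12 months

Monthly rate r = 22.2%/12 = 1.85% = 0.0185.
Recurrence: B ← B·(1+r) − $85.00.
Month 1: interest $16.65; balance after payment $831.65.
Month 2: interest $15.39; balance after payment $762.04.
Closed form: n = −ln(1 − rB₀/P)/ln(1+r) = −ln(0.80412)/ln(1.0185) ≈ 11.893, so the balance reaches zero during payment 12.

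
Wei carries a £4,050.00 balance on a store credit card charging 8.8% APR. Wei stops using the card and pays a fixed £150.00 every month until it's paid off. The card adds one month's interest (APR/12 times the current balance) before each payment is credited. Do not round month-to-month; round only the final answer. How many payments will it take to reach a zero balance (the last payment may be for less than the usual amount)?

Monthly rate r = 8.8%/12 = 0.733333% = 0.00733333.
Recurrence: B ← B·(1+r) − £150.00.
Month 1: interest £29.70; balance after payment £3,929.70.
Month 2: interest £28.82; balance after payment £3,808.52.
Closed form: n = −ln(1 − rB₀/P)/ln(1+r) = −ln(0.802)/ln(1.00733) ≈ 30.198, so the balance reaches zero during payment 31.

31 payments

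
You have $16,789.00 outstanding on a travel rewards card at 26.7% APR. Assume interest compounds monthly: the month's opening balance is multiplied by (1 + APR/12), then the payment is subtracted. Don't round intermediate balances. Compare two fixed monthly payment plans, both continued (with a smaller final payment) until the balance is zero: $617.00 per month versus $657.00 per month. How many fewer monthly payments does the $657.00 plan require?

Monthly rate r = 26.7%/12 = 2.225% = 0.02225.
At $617.00/mo: n = ⌈−ln(1 − rB₀/P)/ln(1+r)⌉ = 43 payments (last $161.79); total interest = total paid − $16,789.00 = $9,286.79.
At $657.00/mo: 39 payments (last $133.60); total interest $8,310.60.
Payments saved = 43 − 39 = 4.

4 fewer payments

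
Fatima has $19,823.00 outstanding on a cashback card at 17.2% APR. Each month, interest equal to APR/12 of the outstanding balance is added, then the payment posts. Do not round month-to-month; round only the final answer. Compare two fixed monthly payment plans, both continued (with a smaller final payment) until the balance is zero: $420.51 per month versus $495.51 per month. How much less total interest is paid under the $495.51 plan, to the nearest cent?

Monthly rate r = 17.2%/12 = 1.43333% = 0.0143333.
At $420.51/mo: n = ⌈−ln(1 − rB₀/P)/ln(1+r)⌉ = 80 payments (last $51.31); total interest = total paid − $19,823.00 = $13,448.60.
At $495.51/mo: 60 payments (last $427.46); total interest $9,839.55.
Interest saved = $13,448.60 − $9,839.55 = $3,609.05.

$3,609.05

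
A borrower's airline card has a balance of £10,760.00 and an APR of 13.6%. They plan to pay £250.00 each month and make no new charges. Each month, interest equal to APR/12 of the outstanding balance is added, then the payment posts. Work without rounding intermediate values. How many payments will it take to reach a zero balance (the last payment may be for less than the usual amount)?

60 months

Monthly rate r = 13.6%/12 = 1.13333% = 0.0113333.
Recurrence: B ← B·(1+r) − £250.00.
Month 1: interest £121.95; balance after payment £10,631.95.
Month 2: interest £120.50; balance after payment £10,502.44.
Closed form: n = −ln(1 − rB₀/P)/ln(1+r) = −ln(0.51221)/ln(1.01133) ≈ 59.365, so the balance reaches zero during payment 60.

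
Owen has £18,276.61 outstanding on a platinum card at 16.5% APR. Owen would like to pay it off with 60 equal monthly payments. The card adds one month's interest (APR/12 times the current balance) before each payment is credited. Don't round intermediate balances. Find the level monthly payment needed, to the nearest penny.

£449.32

Monthly rate r = 16.5%/12 = 1.375% = 0.01375.
Level-payment amortization: P = B₀·r / (1 − (1+r)^(−n)) = 18276.61·0.01375 / (1 − 1.01375^(−60)).
Denominator 1 − (1+r)^(−60) = 0.559295011.
P = 251.303 / 0.559295011 ≈ 449.32.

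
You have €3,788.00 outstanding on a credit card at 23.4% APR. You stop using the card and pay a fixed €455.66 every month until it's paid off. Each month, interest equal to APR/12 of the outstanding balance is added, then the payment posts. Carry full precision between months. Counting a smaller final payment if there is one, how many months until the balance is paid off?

10 payments

Monthly rate r = 23.4%/12 = 1.95% = 0.0195.
Recurrence: B ← B·(1+r) − €455.66.
Month 1: interest €73.87; balance after payment €3,406.21.
Month 2: interest €66.42; balance after payment €3,016.97.
Closed form: n = −ln(1 − rB₀/P)/ln(1+r) = −ln(0.83789)/ln(1.0195) ≈ 9.158, so the balance reaches zero during payment 10.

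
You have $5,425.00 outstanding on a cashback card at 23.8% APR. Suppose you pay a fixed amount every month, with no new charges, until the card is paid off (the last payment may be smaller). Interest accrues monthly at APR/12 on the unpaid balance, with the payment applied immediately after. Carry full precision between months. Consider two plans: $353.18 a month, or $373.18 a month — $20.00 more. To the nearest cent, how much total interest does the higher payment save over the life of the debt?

$71.07

Monthly rate r = 23.8%/12 = 1.98333% = 0.0198333.
At $353.18/mo: n = ⌈−ln(1 − rB₀/P)/ln(1+r)⌉ = 19 payments (last $177.68); total interest = total paid − $5,425.00 = $1,109.92.
At $373.18/mo: 18 payments (last $119.79); total interest $1,038.85.
Interest saved = $1,109.92 − $1,038.85 = $71.07.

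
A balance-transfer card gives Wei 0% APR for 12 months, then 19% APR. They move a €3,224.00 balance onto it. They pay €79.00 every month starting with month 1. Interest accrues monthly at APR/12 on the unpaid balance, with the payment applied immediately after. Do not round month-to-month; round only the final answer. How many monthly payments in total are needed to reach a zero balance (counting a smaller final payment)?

Promo months 1–12 at r₀ = 0%/12 = 0; months 13+ at r₁ = 19%/12 = 0.0158333.
After month 12 (no interest yet): B = €3,224.00 − 12·€79.00 = €2,276.00.
Then at r₁ with €79.00/mo: n₂ = −ln(1 − r₁·B/P)/ln(1+r₁) ≈ 38.77 → 39 more payments.

51 payments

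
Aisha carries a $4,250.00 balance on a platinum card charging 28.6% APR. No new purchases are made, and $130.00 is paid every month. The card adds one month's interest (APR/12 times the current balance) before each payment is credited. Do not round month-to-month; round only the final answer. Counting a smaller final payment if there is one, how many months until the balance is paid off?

Monthly rate r = 28.6%/12 = 2.38333% = 0.0238333.
Recurrence: B ← B·(1+r) − $130.00.
Month 1: interest $101.29; balance after payment $4,221.29.
Month 2: interest $100.61; balance after payment $4,191.90.
Closed form: n = −ln(1 − rB₀/P)/ln(1+r) = −ln(0.22083)/ln(1.02383) ≈ 64.123, so the balance reaches zero during payment 65.

65 months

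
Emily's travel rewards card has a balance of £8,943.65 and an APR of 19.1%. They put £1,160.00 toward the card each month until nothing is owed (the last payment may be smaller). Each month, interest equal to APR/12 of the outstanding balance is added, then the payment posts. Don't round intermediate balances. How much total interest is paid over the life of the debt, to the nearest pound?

£676

Monthly rate r = 19.1%/12 = 1.59167% = 0.0159167.
Payoff takes n = ⌈−ln(1 − rB₀/P)/ln(1+r)⌉ = ⌈8.291⌉ = 9 payments; the last is £339.53.
Total paid = 8·£1,160.00 + £339.53 = £9,619.53.
Total interest = total paid − principal = £9,619.53 − £8,943.65 = £675.88.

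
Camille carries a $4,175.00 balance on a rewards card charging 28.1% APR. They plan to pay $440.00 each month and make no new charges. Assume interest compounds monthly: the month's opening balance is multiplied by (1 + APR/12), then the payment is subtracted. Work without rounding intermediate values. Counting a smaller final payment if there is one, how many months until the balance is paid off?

11 months

Monthly rate r = 28.1%/12 = 2.34167% = 0.0234167.
Recurrence: B ← B·(1+r) − $440.00.
Month 1: interest $97.76; balance after payment $3,832.76.
Month 2: interest $89.75; balance after payment $3,482.52.
Closed form: n = −ln(1 − rB₀/P)/ln(1+r) = −ln(0.77781)/ln(1.02342) ≈ 10.856, so the balance reaches zero during payment 11.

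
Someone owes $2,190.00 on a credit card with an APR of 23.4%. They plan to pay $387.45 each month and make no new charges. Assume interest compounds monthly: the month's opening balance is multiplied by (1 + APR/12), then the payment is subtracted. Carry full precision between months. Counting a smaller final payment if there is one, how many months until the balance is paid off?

7 payments

Monthly rate r = 23.4%/12 = 1.95% = 0.0195.
Recurrence: B ← B·(1+r) − $387.45.
Month 1: interest $42.70; balance after payment $1,845.25.
Month 2: interest $35.98; balance after payment $1,493.79.
Closed form: n = −ln(1 − rB₀/P)/ln(1+r) = −ln(0.88978)/ln(1.0195) ≈ 6.047, so the balance reaches zero during payment 7.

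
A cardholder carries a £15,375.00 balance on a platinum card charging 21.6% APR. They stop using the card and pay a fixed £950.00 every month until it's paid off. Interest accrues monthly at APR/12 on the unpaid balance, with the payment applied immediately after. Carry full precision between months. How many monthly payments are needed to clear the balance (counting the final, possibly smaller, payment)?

Monthly rate r = 21.6%/12 = 1.8% = 0.018.
Recurrence: B ← B·(1+r) − £950.00.
Month 1: interest £276.75; balance after payment £14,701.75.
Month 2: interest £264.63; balance after payment £14,016.38.
Closed form: n = −ln(1 − rB₀/P)/ln(1+r) = −ln(0.70868)/ln(1.018) ≈ 19.302, so the balance reaches zero during payment 20.

20 payments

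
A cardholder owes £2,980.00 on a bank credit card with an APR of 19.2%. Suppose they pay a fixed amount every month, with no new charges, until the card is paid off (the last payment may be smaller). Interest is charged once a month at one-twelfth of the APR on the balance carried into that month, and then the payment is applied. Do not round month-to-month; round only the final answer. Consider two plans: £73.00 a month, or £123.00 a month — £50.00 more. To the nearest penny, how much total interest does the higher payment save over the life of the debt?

Monthly rate r = 19.2%/12 = 1.6% = 0.016.
At £73.00/mo: n = ⌈−ln(1 − rB₀/P)/ln(1+r)⌉ = 67 payments (last £51.74); total interest = total paid − £2,980.00 = £1,889.74.
At £123.00/mo: 31 payments (last £110.42); total interest £820.42.
Interest saved = £1,889.74 − £820.42 = £1,069.32.

£1,069.32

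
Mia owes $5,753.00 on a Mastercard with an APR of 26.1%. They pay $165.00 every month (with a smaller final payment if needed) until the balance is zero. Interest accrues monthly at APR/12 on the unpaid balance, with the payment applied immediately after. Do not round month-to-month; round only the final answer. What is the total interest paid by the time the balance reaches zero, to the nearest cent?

$5,138.19

Monthly rate r = 26.1%/12 = 2.175% = 0.02175.
Payoff takes n = ⌈−ln(1 − rB₀/P)/ln(1+r)⌉ = ⌈66.007⌉ = 67 payments; the last is $1.19.
Total paid = 66·$165.00 + $1.19 = $10,891.19.
Total interest = total paid − principal = $10,891.19 − $5,753.00 = $5,138.19.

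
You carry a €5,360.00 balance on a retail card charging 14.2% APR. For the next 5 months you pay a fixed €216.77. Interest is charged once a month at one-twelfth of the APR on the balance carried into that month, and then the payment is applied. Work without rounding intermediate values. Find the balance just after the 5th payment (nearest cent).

Monthly rate r = 14.2%/12 = 1.18333% = 0.0118333.
Each month: B ← B·(1+r) − €216.77.
Month 1: interest €63.43; balance after payment €5,206.66.
Month 2: interest €61.61; balance after payment €5,051.50.
Month 3: interest €59.78; balance after payment €4,894.50.
Month 4: interest €57.92; balance after payment €4,735.65.
Month 5: interest €56.04; balance after payment €4,574.92.

€4,574.92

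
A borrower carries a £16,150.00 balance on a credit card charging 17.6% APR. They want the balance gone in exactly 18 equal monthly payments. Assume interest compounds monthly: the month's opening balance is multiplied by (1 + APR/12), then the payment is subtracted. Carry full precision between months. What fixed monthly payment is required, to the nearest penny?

Monthly rate r = 17.6%/12 = 1.46667% = 0.0146667.
Level-payment amortization: P = B₀·r / (1 − (1+r)^(−n)) = 16150.00·0.0146667 / (1 − 1.01467^(−18)).
Denominator 1 − (1+r)^(−18) = 0.230552631.
P = 236.867 / 0.230552631 ≈ 1027.39.

£1,027.39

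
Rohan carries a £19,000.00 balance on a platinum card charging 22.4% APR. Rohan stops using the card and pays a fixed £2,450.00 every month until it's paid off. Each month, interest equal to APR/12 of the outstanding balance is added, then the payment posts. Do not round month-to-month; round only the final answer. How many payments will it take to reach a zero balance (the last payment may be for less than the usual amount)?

Monthly rate r = 22.4%/12 = 1.86667% = 0.0186667.
Recurrence: B ← B·(1+r) − £2,450.00.
Month 1: interest £354.67; balance after payment £16,904.67.
Month 2: interest £315.55; balance after payment £14,770.22.
Closed form: n = −ln(1 − rB₀/P)/ln(1+r) = −ln(0.85524)/ln(1.01867) ≈ 8.455, so the balance reaches zero during payment 9.

9 months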